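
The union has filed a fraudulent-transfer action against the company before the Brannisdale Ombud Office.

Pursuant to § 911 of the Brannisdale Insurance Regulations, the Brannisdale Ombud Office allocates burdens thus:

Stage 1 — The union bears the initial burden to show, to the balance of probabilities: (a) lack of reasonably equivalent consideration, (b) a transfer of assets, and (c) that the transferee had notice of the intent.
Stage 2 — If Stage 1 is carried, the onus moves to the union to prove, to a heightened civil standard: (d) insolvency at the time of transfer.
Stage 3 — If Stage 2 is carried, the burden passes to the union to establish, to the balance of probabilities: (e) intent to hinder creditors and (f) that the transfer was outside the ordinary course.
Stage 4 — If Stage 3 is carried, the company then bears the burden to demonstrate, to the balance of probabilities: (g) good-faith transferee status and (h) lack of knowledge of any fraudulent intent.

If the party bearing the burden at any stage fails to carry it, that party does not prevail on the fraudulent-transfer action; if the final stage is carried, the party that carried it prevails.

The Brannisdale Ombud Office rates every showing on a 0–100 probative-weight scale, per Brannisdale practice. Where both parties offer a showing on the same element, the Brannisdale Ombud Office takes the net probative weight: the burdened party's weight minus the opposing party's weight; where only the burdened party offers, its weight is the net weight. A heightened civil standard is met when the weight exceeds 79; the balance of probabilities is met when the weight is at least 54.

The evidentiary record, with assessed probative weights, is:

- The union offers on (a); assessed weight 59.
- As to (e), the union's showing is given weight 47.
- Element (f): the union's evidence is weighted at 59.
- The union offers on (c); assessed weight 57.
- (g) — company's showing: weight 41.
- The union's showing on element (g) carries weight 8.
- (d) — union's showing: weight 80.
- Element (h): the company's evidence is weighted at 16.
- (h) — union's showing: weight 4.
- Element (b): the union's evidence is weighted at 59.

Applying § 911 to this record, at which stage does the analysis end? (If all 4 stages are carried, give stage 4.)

Stage 1 — burden on union; standard: the balance of probabilities (weight is at least 54).
    (a): 59 ≥ 54 [met]
    (b): 59 ≥ 54 [met]
    (c): 57 ≥ 54 [met]
  Stage 1 is satisfied; the union continues to bear the burden.
Stage 2 — burden on union; standard: a heightened civil standard (weight exceeds 79).
    (d): 80 > 79 [met]
  Stage 2 carried; the burden remains with the union.
Stage 3 — burden on union; standard: the balance of probabilities (weight is at least 54).
    (e): 47 < 54 [not met]
    (f): 59 ≥ 54 [met]
  The union does not carry Stage 3.
The analysis ends at Stage 3; the company prevails.

stage 3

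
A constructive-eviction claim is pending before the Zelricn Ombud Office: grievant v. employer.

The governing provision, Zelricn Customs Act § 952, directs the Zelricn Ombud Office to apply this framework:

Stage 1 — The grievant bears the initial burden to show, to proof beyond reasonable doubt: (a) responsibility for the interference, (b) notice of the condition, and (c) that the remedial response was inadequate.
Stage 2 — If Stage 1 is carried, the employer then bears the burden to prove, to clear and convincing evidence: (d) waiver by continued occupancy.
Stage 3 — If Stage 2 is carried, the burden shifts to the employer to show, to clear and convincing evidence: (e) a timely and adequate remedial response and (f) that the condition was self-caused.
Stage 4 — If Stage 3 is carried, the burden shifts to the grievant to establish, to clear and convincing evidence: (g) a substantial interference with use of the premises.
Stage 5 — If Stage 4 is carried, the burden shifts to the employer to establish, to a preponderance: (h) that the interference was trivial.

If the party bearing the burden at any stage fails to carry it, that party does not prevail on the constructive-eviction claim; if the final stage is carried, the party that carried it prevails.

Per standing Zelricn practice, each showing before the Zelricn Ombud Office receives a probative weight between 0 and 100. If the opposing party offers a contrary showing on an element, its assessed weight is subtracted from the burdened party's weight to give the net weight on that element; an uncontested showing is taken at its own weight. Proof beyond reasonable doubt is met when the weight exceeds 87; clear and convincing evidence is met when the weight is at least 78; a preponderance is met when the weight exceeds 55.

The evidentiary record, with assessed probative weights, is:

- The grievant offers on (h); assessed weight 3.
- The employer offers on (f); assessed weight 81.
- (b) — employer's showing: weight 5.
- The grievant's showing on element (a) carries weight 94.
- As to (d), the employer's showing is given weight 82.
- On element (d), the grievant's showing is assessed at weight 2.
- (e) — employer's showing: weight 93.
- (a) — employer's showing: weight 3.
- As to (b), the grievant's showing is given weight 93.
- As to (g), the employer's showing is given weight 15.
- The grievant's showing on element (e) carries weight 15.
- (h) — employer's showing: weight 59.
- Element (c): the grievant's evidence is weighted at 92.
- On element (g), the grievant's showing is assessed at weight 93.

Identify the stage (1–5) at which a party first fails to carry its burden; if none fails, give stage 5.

stage 5

At Stage 1 the grievant must meet proof beyond reasonable doubt (weight exceeds 87): on (a) the weight is 94 less the opposing 3 gives net 91, which does exceed 87, so (a) meets the standard; on (b) the weight is 93 less the opposing 5 gives net 88, > 87, so (b) meets the standard; on (c) the weight is 92, > 87, so (c) meets the standard.
  Stage 1 is satisfied; the onus moves to the employer.
At Stage 2 the employer must meet clear and convincing evidence (weight is at least 78): on (d) the weight is 82 less the opposing 2 gives net 80, which does reach 78, so (d) meets the standard.
  Stage 2 is satisfied; the employer continues to bear the burden.
At Stage 3 the employer must meet clear and convincing evidence (weight is at least 78): on (e) the weight is 93 less the opposing 15 gives net 78, ≥ 78, so (e) meets the standard; on (f) the weight is 81, which does reach 78, so (f) meets the standard.
  All elements met. The burden passes to the grievant.
At Stage 4 the grievant must meet clear and convincing evidence (weight is at least 78): on (g) the weight is 93 less the opposing 15 gives net 78, which does reach 78, so (g) meets the standard.
  Stage 4 carried; the burden shifts to the employer.
At Stage 5 the employer must meet a preponderance (weight exceeds 55): on (h) the weight is 59 less the opposing 3 gives net 56, which does exceed 55, so (h) meets the standard.
  Stage 5 carried; the final stage is satisfied.
Every stage carried; the employer prevails.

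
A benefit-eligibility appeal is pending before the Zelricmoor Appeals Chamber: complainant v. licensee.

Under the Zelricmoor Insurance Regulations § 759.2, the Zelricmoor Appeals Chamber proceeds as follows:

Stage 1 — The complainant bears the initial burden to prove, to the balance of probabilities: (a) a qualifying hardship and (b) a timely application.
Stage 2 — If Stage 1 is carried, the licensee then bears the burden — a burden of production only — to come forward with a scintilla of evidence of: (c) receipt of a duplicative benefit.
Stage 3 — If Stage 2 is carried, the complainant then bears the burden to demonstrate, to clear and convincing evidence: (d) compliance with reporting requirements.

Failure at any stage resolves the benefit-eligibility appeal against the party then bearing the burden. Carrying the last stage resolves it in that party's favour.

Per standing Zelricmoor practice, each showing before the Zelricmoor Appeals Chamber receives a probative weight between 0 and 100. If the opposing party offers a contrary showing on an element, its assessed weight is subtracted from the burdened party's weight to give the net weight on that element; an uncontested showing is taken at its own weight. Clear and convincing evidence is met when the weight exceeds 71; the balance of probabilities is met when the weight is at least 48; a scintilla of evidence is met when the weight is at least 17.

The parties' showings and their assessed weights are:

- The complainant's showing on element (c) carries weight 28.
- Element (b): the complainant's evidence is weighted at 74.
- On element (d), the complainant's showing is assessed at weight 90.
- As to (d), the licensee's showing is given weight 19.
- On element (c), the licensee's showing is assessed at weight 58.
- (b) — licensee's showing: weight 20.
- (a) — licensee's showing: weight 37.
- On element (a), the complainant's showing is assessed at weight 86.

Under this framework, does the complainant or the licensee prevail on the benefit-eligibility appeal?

Stage 1 — burden on complainant; standard: the balance of probabilities (weight is at least 48).
    (a): 86 − 37 = 49 ≥ 48 [met]
    (b): 74 − 20 = 54 ≥ 48 [met]
  The complainant carries Stage 1; the licensee now bears the burden.
Stage 2 — burden on licensee; standard: a scintilla of evidence (weight is at least 17).
    (c): 58 − 28 = 30 ≥ 17 [met]
  All elements met. The burden passes to the complainant.
Stage 3 — burden on complainant; standard: clear and convincing evidence (weight exceeds 71).
    (d): 90 − 19 = 71 ≤ 71 [not met]
  Not every element is met, so the complainant fails to carry Stage 3.
So the licensee prevails.

licensee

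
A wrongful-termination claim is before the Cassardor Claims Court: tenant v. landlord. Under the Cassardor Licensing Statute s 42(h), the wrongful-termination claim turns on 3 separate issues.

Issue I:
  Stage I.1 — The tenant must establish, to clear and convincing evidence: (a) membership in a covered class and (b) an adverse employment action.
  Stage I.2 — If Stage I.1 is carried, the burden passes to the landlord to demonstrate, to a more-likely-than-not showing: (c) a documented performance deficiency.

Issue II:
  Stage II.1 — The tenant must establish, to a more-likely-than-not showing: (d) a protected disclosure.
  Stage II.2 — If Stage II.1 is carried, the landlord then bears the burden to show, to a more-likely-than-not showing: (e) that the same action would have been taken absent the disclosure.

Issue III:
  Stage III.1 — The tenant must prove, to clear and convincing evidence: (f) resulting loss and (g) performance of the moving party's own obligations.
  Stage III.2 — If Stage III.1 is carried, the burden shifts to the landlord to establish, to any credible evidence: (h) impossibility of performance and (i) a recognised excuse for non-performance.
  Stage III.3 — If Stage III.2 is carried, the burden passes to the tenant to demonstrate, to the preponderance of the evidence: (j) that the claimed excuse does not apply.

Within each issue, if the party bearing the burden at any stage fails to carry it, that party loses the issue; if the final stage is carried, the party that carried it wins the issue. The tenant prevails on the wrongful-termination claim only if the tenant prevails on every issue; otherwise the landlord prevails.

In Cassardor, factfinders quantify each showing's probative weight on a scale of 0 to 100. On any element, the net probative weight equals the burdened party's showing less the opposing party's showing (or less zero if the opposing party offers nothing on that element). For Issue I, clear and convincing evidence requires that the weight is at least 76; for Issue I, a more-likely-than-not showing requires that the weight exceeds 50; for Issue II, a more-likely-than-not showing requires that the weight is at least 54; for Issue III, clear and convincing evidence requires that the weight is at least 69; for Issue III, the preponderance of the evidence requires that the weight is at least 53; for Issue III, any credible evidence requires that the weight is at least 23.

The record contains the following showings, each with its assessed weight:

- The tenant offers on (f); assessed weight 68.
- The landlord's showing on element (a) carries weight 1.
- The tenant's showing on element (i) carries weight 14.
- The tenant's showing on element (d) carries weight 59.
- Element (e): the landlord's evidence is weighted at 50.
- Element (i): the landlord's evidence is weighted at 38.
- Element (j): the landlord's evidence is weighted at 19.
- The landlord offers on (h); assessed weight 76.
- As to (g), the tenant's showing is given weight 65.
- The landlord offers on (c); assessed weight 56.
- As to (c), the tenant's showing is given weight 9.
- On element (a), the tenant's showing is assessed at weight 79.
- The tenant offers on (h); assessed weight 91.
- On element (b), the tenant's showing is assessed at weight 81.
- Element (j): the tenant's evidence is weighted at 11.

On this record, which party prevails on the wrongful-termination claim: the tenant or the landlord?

— Issue I —
Stage I.1 — burden on tenant; standard: clear and convincing evidence (weight is at least 76).
    (a): 79 − 1 = 78 ≥ 76 [met]
    (b): 81 ≥ 76 [met]
  Stage I.1 carried; the burden shifts to the landlord.
Stage I.2 — burden on landlord; standard: a more-likely-than-not showing (weight exceeds 50).
    (c): 56 − 9 = 47 ≤ 50 [not met]
  The landlord does not carry Stage I.2.
The tenant prevails on this issue.
— Issue II —
Stage II.1 (tenant, a more-likely-than-not showing, weight is at least 54): (d) 59 ≥ 54 — meets.
  Stage II.1 carried; the burden shifts to the landlord.
Stage II.2 (landlord, a more-likely-than-not showing, weight is at least 54): (e) 50 < 54 — fails.
  Stage II.2 not carried; the landlord fails its burden.
The analysis ends at Stage II.2; the tenant prevails on this issue.
— Issue III —
Stage III.1 — burden on tenant; standard: clear and convincing evidence (weight is at least 69).
    (f): 68 < 69 [not met]
    (g): 65 < 69 [not met]
  Stage III.1 not carried; the tenant fails its burden.
The landlord prevails on this issue.
Per-issue: Issue I → tenant; Issue II → tenant; Issue III → landlord. The tenant must prevail on every issue; overall, the landlord prevails.

landlord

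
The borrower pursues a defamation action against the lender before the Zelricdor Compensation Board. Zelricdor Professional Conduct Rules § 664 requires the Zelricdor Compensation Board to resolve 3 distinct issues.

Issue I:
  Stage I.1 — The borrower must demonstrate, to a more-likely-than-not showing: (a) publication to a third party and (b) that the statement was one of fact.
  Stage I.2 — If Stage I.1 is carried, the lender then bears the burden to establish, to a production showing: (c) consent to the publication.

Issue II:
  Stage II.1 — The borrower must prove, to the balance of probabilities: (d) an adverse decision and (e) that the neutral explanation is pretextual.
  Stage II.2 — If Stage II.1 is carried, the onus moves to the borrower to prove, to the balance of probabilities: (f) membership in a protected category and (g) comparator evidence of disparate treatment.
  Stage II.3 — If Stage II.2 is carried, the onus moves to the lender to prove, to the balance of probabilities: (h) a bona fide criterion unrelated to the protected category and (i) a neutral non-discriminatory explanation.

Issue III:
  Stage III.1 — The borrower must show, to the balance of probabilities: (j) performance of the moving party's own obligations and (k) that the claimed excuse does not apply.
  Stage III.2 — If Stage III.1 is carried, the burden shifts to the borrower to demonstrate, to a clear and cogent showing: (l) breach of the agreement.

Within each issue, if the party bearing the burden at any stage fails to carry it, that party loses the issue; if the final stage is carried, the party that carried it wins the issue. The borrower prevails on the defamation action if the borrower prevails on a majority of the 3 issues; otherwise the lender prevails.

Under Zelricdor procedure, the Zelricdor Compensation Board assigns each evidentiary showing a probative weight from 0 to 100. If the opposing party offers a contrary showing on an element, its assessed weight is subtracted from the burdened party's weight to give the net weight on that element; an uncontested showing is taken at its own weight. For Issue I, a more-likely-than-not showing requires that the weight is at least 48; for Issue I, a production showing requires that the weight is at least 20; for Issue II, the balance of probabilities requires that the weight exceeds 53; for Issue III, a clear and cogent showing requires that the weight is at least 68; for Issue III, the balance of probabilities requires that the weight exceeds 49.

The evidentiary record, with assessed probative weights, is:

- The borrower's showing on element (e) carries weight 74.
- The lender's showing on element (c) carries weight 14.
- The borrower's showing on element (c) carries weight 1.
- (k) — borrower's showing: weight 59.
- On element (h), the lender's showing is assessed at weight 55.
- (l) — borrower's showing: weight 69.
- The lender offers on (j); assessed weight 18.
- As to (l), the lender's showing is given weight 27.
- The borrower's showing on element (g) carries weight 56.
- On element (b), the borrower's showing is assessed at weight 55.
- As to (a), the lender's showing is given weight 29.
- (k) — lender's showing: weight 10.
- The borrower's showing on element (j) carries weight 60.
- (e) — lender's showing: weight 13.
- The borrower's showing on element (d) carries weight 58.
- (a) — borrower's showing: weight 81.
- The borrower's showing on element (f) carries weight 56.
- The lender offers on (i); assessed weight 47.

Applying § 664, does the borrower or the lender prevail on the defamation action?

borrower

— Issue I —
Stage I.1 (borrower, a more-likely-than-not showing, weight is at least 48): (a) net 81−29=52 ≥ 48 — meets; (b) 55 ≥ 48 — meets.
  All elements met. The burden passes to the lender.
Stage I.2 (lender, a production showing, weight is at least 20): (c) net 14−1=13 < 20 — fails.
  Not every element is met, so the lender fails to carry Stage I.2.
The borrower prevails on this issue.
— Issue II —
Stage II.1 (borrower, the balance of probabilities, weight exceeds 53): (d) 58 > 53 — meets; (e) net 74−13=61 > 53 — meets.
  Stage II.1 is satisfied; the borrower continues to bear the burden.
Stage II.2 (borrower, the balance of probabilities, weight exceeds 53): (f) 56 > 53 — meets; (g) 56 > 53 — meets.
  All elements met. The burden passes to the lender.
Stage II.3 (lender, the balance of probabilities, weight exceeds 53): (h) 55 > 53 — meets; (i) 47 ≤ 53 — fails.
  Stage II.3 not carried; the lender fails its burden.
So the borrower prevails on this issue.
— Issue III —
Stage III.1 — burden on borrower; standard: the balance of probabilities (weight exceeds 49).
    (j): 60 − 18 = 42 ≤ 49 [not met]
    (k): 59 − 10 = 49 ≤ 49 [not met]
  The borrower does not carry Stage III.1.
So the lender prevails on this issue.
Per-issue: Issue I → borrower; Issue II → borrower; Issue III → lender. The borrower must prevail on a majority of issues; overall, the borrower prevails.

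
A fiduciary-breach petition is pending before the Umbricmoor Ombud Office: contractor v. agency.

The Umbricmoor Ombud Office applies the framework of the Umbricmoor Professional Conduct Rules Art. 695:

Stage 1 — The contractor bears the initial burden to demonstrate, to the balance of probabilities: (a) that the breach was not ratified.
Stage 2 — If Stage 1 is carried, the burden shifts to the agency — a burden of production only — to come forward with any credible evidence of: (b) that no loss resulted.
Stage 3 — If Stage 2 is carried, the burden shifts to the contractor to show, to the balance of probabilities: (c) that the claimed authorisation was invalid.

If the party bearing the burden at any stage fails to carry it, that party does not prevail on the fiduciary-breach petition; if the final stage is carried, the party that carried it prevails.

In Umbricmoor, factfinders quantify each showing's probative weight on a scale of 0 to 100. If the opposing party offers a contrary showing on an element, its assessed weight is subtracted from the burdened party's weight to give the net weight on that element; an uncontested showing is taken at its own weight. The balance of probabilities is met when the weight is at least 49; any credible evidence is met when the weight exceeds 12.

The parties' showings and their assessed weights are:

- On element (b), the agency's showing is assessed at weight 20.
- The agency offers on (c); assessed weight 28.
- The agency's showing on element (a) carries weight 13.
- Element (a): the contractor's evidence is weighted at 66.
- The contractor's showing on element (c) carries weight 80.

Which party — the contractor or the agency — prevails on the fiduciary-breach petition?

At Stage 1 the contractor must meet the balance of probabilities (weight is at least 49): on (a) the weight is 66 less the opposing 13 gives net 53, ≥ 49, so (a) meets the standard.
  All elements met. The burden passes to the agency.
At Stage 2 the agency must meet any credible evidence (weight exceeds 12): on (b) the weight is 20, > 12, so (b) meets the standard.
  All elements met. The burden passes to the contractor.
At Stage 3 the contractor must meet the balance of probabilities (weight is at least 49): on (c) the weight is 80 less the opposing 28 gives net 52, ≥ 49, so (c) meets the standard.
  All elements met at the final stage.
All stages carried — the contractor prevails.

contractor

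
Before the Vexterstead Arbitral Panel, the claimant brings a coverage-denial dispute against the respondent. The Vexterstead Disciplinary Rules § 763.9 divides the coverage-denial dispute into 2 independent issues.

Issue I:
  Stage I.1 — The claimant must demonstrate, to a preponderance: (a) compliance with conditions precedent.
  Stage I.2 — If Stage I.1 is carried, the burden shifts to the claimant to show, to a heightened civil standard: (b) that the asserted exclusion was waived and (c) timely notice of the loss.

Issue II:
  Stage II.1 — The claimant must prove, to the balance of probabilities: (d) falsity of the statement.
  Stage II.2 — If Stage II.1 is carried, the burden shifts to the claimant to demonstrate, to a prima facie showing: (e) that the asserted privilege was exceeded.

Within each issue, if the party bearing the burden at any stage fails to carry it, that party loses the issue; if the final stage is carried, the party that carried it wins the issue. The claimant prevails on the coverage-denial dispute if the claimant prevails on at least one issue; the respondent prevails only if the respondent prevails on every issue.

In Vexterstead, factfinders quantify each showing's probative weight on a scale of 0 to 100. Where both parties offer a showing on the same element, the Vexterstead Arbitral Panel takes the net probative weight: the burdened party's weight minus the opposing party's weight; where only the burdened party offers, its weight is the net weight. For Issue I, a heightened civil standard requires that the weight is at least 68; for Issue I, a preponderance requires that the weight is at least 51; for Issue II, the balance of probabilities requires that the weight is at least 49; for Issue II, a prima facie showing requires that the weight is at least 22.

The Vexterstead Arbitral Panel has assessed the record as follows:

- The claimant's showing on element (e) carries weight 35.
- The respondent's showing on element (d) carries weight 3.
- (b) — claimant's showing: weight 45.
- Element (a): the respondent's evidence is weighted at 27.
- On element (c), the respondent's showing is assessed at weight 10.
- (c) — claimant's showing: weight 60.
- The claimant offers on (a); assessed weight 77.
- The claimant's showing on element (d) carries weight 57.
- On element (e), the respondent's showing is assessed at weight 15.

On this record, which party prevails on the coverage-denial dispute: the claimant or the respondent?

— Issue I —
At Stage I.1 the claimant must meet a preponderance (weight is at least 51): on (a) the weight is 77 less the opposing 27 gives net 50, < 51, so (a) does not meet the standard.
  Stage I.1 not carried; the claimant fails its burden.
The analysis ends at Stage I.1; the respondent prevails on this issue.
— Issue II —
Stage II.1 — burden on claimant; standard: the balance of probabilities (weight is at least 49).
    (d): 57 − 3 = 54 ≥ 49 [met]
  All elements met. The claimant retains the burden for Stage II.2.
Stage II.2 — burden on claimant; standard: a prima facie showing (weight is at least 22).
    (e): 35 − 15 = 20 < 22 [not met]
  Stage II.2 not carried; the claimant fails its burden.
The analysis ends at Stage II.2; the respondent prevails on this issue.
Per-issue: Issue I → respondent; Issue II → respondent. The claimant must prevail on at least one issue; overall, the respondent prevails.

respondent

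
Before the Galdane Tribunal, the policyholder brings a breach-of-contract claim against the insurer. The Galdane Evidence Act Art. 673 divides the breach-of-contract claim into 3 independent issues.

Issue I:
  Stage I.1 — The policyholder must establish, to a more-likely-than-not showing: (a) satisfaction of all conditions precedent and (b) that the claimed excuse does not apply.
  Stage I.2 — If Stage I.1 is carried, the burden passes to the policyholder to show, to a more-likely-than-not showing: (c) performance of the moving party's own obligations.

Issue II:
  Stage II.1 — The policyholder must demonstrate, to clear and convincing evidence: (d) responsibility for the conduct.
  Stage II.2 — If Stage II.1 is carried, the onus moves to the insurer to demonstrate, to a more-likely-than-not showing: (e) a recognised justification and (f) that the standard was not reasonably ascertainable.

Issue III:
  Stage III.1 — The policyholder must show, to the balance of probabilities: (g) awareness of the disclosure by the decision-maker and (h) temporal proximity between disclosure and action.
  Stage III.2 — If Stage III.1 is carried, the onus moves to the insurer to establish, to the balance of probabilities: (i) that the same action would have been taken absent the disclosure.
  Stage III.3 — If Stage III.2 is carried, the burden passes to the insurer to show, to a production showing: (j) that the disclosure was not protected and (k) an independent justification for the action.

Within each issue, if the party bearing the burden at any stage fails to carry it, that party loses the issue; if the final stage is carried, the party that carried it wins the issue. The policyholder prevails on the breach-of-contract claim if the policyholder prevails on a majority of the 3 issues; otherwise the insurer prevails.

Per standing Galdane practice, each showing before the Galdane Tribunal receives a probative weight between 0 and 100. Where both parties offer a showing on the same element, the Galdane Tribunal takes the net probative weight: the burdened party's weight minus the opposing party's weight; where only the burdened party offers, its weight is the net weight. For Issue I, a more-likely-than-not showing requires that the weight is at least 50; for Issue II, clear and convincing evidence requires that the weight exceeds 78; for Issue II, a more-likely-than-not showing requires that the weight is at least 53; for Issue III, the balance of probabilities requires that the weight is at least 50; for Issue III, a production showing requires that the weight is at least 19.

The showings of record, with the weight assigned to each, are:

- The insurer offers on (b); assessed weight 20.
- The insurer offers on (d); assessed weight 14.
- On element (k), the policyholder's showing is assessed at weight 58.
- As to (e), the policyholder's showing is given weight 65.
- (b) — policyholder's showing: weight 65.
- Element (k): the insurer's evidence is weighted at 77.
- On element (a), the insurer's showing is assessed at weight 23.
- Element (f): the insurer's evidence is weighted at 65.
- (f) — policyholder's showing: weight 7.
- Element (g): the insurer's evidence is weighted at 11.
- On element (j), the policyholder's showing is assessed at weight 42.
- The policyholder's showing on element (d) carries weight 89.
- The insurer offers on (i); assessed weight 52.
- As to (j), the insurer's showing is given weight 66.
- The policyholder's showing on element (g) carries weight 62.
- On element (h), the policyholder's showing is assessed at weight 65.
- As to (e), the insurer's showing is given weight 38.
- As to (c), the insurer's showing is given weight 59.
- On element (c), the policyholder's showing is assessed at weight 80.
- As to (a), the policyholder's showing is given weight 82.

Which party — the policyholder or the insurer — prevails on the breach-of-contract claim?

— Issue I —
At Stage I.1 the policyholder must meet a more-likely-than-not showing (weight is at least 50): on (a) the weight is 82 less the opposing 23 gives net 59, which does reach 50, so (a) meets the standard; on (b) the weight is 65 less the opposing 20 gives net 45, < 50, so (b) does not meet the standard.
  Stage I.1 not carried; the policyholder fails its burden.
The insurer prevails on this issue.
— Issue II —
At Stage II.1 the policyholder must meet clear and convincing evidence (weight exceeds 78): on (d) the weight is 89 less the opposing 14 gives net 75, which does not exceed 78, so (d) does not meet the standard.
  Stage II.1 not carried; the policyholder fails its burden.
The analysis ends at Stage II.1; the insurer prevails on this issue.
— Issue III —
At Stage III.1 the policyholder must meet the balance of probabilities (weight is at least 50): on (g) the weight is 62 less the opposing 11 gives net 51, ≥ 50, so (g) meets the standard; on (h) the weight is 65, ≥ 50, so (h) meets the standard.
  Stage III.1 is satisfied; the onus moves to the insurer.
At Stage III.2 the insurer must meet the balance of probabilities (weight is at least 50): on (i) the weight is 52, which does reach 50, so (i) meets the standard.
  Stage III.2 is satisfied; the insurer continues to bear the burden.
At Stage III.3 the insurer must meet a production showing (weight is at least 19): on (j) the weight is 66 less the opposing 42 gives net 24, which does reach 19, so (j) meets the standard; on (k) the weight is 77 less the opposing 58 gives net 19, ≥ 19, so (k) meets the standard.
  All elements met at the final stage.
Every stage carried; the insurer prevails on this issue.
Per-issue: Issue I → insurer; Issue II → insurer; Issue III → insurer. The policyholder must prevail on a majority of issues; overall, the insurer prevails.

insurer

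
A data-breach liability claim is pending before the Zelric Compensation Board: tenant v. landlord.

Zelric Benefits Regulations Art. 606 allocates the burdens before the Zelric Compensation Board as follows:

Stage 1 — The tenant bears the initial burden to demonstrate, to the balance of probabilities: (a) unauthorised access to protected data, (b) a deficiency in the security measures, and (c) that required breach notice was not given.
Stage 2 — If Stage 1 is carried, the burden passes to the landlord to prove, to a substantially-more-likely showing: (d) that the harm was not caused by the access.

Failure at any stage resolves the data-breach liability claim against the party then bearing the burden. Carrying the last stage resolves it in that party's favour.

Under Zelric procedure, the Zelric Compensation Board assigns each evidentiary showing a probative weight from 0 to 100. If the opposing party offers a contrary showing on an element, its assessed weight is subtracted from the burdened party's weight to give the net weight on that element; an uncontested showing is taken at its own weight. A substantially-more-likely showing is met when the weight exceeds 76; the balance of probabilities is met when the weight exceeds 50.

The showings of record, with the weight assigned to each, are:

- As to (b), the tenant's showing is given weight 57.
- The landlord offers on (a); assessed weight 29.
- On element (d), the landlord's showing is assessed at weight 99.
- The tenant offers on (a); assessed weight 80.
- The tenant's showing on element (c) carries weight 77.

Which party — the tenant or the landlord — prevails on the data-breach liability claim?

landlord

Stage 1 (tenant, the balance of probabilities, weight exceeds 50): (a) net 80−29=51 > 50 — meets; (b) 57 > 50 — meets; (c) 77 > 50 — meets.
  Stage 1 is satisfied; the onus moves to the landlord.
Stage 2 (landlord, a substantially-more-likely showing, weight exceeds 76): (d) 99 > 76 — meets.
  The landlord carries the last stage.
All stages carried — the landlord prevails.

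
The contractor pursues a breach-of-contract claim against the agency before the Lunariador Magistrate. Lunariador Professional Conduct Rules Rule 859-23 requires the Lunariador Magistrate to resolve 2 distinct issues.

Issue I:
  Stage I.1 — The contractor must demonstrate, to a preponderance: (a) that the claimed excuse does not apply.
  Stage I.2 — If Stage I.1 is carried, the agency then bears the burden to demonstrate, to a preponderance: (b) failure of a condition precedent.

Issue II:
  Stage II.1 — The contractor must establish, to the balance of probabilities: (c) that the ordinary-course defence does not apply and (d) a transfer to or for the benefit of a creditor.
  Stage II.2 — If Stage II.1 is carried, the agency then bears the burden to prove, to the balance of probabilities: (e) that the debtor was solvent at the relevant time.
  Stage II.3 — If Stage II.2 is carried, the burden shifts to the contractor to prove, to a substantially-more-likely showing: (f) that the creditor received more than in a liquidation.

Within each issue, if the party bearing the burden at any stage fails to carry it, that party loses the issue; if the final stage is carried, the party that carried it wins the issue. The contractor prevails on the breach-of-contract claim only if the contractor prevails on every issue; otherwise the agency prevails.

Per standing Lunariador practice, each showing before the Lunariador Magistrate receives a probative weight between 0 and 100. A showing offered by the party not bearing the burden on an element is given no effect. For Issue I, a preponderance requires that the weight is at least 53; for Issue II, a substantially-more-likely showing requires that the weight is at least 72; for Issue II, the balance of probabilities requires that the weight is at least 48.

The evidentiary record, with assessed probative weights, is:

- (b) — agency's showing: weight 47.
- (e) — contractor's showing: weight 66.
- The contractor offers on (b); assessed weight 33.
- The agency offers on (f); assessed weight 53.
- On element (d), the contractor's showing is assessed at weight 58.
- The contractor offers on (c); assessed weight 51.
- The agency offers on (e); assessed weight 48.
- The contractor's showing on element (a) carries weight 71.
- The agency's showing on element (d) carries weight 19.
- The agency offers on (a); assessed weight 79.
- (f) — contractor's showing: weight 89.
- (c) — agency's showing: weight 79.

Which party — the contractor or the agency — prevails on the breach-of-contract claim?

contractor

— Issue I —
Stage I.1 — burden on contractor; standard: a preponderance (weight is at least 53).
    (a): 71 (agency's 79 disregarded) ≥ 53 [met]
  All elements met. The burden passes to the agency.
Stage I.2 — burden on agency; standard: a preponderance (weight is at least 53).
    (b): 47 (contractor's 33 disregarded) < 53 [not met]
  Stage I.2 not carried; the agency fails its burden.
So the contractor prevails on this issue.
— Issue II —
At Stage II.1 the contractor must meet the balance of probabilities (weight is at least 48): on (c) the weight is 51 (the agency's 79 is given no effect), ≥ 48, so (c) meets the standard; on (d) the weight is 58 (the agency's 19 is given no effect), ≥ 48, so (d) meets the standard.
  The contractor carries Stage II.1; the agency now bears the burden.
At Stage II.2 the agency must meet the balance of probabilities (weight is at least 48): on (e) the weight is 48 (the contractor's 66 is given no effect), which does reach 48, so (e) meets the standard.
  The agency carries Stage II.2; the contractor now bears the burden.
At Stage II.3 the contractor must meet a substantially-more-likely showing (weight is at least 72): on (f) the weight is 89 (the agency's 53 is given no effect), ≥ 72, so (f) meets the standard.
  All elements met at the final stage.
Every stage carried; the contractor prevails on this issue.
Per-issue: Issue I → contractor; Issue II → contractor. The contractor must prevail on every issue; overall, the contractor prevails.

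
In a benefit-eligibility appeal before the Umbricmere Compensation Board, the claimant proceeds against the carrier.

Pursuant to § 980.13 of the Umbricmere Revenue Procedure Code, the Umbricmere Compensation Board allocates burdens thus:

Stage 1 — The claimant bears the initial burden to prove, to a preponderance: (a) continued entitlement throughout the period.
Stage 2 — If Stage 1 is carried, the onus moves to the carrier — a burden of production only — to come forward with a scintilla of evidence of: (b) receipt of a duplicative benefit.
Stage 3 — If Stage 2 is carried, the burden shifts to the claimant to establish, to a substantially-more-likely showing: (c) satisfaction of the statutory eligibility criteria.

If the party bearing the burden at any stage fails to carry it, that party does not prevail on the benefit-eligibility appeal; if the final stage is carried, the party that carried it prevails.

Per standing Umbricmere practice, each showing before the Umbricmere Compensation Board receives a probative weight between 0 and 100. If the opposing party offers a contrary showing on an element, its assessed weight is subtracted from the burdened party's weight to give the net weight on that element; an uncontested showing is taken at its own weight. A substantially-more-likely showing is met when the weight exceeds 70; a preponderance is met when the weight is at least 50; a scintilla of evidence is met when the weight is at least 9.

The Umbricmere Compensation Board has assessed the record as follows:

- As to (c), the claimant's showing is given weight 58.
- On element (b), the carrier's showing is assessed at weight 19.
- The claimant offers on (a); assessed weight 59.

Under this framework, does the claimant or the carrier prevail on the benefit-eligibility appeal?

carrier

Stage 1 — burden on claimant; standard: a preponderance (weight is at least 50).
    (a): 59 ≥ 50 [met]
  Stage 1 is satisfied; the onus moves to the carrier.
Stage 2 — burden on carrier; standard: a scintilla of evidence (weight is at least 9).
    (b): 19 ≥ 9 [met]
  Stage 2 is satisfied; the onus moves to the claimant.
Stage 3 — burden on claimant; standard: a substantially-more-likely showing (weight exceeds 70).
    (c): 58 ≤ 70 [not met]
  The claimant does not carry Stage 3.
The carrier prevails.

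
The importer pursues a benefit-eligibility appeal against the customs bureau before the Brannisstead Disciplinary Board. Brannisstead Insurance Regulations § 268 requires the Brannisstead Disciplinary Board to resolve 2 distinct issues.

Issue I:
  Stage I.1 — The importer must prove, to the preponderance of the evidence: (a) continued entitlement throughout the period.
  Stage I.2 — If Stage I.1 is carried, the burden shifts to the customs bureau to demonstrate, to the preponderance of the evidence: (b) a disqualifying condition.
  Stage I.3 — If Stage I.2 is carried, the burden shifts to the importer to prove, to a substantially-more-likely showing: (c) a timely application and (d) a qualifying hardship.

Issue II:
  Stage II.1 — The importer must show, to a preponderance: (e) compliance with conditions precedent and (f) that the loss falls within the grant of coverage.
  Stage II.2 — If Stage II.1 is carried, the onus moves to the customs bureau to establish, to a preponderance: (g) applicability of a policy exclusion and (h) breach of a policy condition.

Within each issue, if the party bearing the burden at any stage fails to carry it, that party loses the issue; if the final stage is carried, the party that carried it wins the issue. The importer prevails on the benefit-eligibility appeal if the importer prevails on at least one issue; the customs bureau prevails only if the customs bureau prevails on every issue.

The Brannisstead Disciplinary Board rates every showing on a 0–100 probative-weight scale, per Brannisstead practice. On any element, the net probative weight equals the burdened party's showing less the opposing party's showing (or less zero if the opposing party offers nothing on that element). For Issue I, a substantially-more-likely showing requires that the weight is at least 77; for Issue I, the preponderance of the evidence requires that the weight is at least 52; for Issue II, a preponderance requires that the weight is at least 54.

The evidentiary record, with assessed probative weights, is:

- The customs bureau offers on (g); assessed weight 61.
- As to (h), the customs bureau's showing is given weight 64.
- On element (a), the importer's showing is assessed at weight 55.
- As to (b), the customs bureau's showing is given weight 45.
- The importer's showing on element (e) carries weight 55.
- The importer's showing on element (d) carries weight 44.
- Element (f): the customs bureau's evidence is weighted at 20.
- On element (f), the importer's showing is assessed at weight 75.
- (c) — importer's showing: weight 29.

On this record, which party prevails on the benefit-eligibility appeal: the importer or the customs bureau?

importer

— Issue I —
Stage I.1 (importer, the preponderance of the evidence, weight is at least 52): (a) 55 ≥ 52 — meets.
  Stage I.1 is satisfied; the onus moves to the customs bureau.
Stage I.2 (customs bureau, the preponderance of the evidence, weight is at least 52): (b) 45 < 52 — fails.
  Not every element is met, so the customs bureau fails to carry Stage I.2.
The analysis ends at Stage I.2; the importer prevails on this issue.
— Issue II —
At Stage II.1 the importer must meet a preponderance (weight is at least 54): on (e) the weight is 55, which does reach 54, so (e) meets the standard; on (f) the weight is 75 less the opposing 20 gives net 55, which does reach 54, so (f) meets the standard.
  All elements met. The burden passes to the customs bureau.
At Stage II.2 the customs bureau must meet a preponderance (weight is at least 54): on (g) the weight is 61, ≥ 54, so (g) meets the standard; on (h) the weight is 64, which does reach 54, so (h) meets the standard.
  Stage II.2 carried; the final stage is satisfied.
All stages carried — the customs bureau prevails on this issue.
Per-issue: Issue I → importer; Issue II → customs bureau. The importer must prevail on at least one issue; overall, the importer prevails.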